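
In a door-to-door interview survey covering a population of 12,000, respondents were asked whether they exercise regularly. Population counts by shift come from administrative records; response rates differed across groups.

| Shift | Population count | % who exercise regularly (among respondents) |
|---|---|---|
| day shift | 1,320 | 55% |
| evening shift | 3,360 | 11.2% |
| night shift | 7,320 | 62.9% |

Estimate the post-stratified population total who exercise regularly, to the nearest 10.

Apply each group's respondent rate to its population count:
  day shift: 1,320 × 55% = 726
  evening shift: 3,360 × 11.2% = 376.32
  night shift: 7,320 × 62.9% = 4604.28
Estimated total = 5706.6 → 5,710.

5,710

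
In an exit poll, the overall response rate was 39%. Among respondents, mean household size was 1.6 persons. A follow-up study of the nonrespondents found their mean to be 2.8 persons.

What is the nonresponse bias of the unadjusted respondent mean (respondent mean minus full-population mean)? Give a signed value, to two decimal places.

-0.73

Nonresponse fraction = 1 − 0.39 = 0.61.
Bias = (nonresponse fraction) × (respondent mean − nonrespondent mean)
     = 0.61 × (1.6 − 2.8) = 0.61 × -1.2 = -0.732.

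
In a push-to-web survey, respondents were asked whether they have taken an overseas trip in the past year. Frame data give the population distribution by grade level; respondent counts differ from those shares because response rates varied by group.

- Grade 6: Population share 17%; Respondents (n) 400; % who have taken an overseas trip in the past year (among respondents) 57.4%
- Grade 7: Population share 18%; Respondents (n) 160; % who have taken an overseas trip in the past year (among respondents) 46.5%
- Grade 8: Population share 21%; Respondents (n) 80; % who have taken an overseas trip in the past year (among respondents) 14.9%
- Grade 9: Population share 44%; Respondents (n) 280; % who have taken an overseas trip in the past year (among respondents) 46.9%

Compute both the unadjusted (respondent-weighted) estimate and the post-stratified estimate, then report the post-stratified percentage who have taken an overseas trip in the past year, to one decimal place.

Naive respondent-only estimate (weights = respondent counts):
  (400/920)×57.4 + (160/920)×46.5 + (80/920)×14.9 + (280/920)×46.9 = 48.613%
Reweighting by population grade level shares:
  0.17×57.4 + 0.18×46.5 + 0.21×14.9 + 0.44×46.9 = 41.893%

41.9%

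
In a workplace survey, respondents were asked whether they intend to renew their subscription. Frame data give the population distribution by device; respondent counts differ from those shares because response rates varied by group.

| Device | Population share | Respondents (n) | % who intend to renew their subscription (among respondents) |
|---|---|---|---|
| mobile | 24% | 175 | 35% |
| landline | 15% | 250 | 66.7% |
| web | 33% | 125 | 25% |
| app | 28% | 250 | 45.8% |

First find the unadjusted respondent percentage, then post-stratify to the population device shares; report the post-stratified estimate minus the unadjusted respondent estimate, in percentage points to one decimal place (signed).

-7.2 percentage points

Naive respondent-only estimate (weights = respondent counts):
  (175/800)×35 + (250/800)×66.7 + (125/800)×25 + (250/800)×45.8 = 46.7188%
Reweighting by population device shares:
  0.24×35 + 0.15×66.7 + 0.33×25 + 0.28×45.8 = 39.479%
Difference = 39.479 − 46.7188 = -7.2398 pp.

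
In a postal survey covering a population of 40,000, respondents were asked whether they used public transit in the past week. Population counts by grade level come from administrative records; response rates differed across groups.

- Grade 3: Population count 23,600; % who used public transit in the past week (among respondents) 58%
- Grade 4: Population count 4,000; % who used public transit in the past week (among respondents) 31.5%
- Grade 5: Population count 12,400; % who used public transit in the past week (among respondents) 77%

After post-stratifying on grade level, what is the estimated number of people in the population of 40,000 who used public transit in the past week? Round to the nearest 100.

Each cell contributes its population count × the respondent rate:
  Grade 3: 23,600 × 58% = 13,688
  Grade 4: 4,000 × 31.5% = 1260
  Grade 5: 12,400 × 77% = 9548
Estimated total = 24,496 → 24,500.

24,500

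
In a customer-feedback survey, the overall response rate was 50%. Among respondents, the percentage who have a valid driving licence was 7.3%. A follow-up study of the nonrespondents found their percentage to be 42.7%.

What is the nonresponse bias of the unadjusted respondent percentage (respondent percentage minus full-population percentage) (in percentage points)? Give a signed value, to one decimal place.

Nonresponse fraction = 1 − 0.5 = 0.5.
Bias = (nonresponse fraction) × (respondent percentage − nonrespondent percentage)
     = 0.5 × (7.3 − 42.7) = 0.5 × -35.4 = -17.7.

-17.7 percentage points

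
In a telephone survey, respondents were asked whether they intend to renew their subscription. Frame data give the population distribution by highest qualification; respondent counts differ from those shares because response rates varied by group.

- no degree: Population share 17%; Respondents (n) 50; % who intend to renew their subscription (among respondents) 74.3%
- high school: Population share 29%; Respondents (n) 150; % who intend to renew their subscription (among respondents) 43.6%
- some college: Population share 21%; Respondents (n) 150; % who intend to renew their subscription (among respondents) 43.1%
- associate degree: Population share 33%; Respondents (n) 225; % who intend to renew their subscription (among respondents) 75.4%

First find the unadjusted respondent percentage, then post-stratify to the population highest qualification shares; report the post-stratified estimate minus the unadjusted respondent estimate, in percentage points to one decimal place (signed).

+0.6 percentage points

Naive respondent-only estimate (weights = respondent counts):
  (50/575)×74.3 + (150/575)×43.6 + (150/575)×43.1 + (225/575)×75.4 = 58.5826%
Post-stratifying to population shares instead:
  0.17×74.3 + 0.29×43.6 + 0.21×43.1 + 0.33×75.4 = 59.208%
Difference = 59.208 − 58.5826 = 0.6254 pp.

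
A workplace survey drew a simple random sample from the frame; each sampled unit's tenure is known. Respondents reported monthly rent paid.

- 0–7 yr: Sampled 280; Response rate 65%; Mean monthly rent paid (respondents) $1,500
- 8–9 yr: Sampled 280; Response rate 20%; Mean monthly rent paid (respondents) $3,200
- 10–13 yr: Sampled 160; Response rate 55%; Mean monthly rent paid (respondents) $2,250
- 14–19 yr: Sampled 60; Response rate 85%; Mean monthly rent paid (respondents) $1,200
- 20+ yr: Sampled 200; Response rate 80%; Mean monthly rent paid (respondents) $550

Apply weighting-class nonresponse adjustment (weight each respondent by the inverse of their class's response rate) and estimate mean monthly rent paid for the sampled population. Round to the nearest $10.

$1,900

Each respondent's weight = sampled/responded in their class; summing within a class gives n_sampled, so:
  0–7 yr: 280 × 1500 = 420,000
  8–9 yr: 280 × 3200 = 896,000
  10–13 yr: 160 × 2250 = 360,000
  14–19 yr: 60 × 1200 = 72,000
  20+ yr: 200 × 550 = 110,000
Adjusted estimate = 1,858,000 / 980 = 1895.92 → $1,900.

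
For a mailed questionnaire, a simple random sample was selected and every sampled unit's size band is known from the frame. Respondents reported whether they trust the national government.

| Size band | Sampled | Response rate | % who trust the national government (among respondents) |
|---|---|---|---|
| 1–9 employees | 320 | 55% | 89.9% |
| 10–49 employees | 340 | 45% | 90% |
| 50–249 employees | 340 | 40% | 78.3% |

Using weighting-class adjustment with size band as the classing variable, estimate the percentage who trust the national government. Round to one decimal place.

Weighting each respondent by the inverse class response rate inflates each class back to its sampled size, so the class weight is n_sampled:
  1–9 employees: 320 × 89.9 = 28,768
  10–49 employees: 340 × 90 = 30,600
  50–249 employees: 340 × 78.3 = 26,622
Adjusted estimate = 85,990 / 1,000 = 85.99 → 86.0%.

86.0%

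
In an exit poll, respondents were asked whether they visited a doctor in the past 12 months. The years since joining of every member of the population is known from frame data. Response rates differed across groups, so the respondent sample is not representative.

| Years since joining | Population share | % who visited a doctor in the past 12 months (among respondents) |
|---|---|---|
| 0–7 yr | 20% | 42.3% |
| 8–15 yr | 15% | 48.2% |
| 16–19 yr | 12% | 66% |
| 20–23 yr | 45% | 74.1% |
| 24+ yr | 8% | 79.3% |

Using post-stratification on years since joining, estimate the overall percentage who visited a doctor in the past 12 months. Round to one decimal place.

63.3%

Post-stratification weights by population share, not respondent share:
  0–7 yr: 0.2 × 42.3 = 8.46
  8–15 yr: 0.15 × 48.2 = 7.23
  16–19 yr: 0.12 × 66 = 7.92
  20–23 yr: 0.45 × 74.1 = 33.345
  24+ yr: 0.08 × 79.3 = 6.344
Post-stratified estimate = 63.299 → 63.3%.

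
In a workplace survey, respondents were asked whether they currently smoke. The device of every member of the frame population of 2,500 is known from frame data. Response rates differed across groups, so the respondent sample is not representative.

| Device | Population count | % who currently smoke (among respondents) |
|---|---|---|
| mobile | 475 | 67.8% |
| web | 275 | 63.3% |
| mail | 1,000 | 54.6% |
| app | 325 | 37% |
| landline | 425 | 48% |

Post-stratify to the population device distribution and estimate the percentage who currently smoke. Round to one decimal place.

Weight each group's respondent value by its population share:
  mobile: (475/2,500) × 67.8 = 12.882
  web: (275/2,500) × 63.3 = 6.963
  mail: (1,000/2,500) × 54.6 = 21.84
  app: (325/2,500) × 37 = 4.81
  landline: (425/2,500) × 48 = 8.16
Post-stratified estimate = 54.655 → 54.7%.

54.7%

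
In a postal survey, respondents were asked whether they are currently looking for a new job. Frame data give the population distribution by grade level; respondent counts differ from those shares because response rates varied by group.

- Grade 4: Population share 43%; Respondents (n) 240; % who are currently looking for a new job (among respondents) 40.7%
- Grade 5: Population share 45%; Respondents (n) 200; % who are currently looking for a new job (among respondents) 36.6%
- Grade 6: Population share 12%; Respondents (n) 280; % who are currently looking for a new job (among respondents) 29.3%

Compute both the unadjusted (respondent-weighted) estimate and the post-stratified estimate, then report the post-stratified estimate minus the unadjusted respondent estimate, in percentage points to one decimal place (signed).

Without adjustment, the pooled respondent share is:
  (240/720)×40.7 + (200/720)×36.6 + (280/720)×29.3 = 35.1278%
Post-stratified estimate weights by population shares:
  0.43×40.7 + 0.45×36.6 + 0.12×29.3 = 37.487%
Difference = 37.487 − 35.1278 = 2.3592 pp.

+2.4 percentage points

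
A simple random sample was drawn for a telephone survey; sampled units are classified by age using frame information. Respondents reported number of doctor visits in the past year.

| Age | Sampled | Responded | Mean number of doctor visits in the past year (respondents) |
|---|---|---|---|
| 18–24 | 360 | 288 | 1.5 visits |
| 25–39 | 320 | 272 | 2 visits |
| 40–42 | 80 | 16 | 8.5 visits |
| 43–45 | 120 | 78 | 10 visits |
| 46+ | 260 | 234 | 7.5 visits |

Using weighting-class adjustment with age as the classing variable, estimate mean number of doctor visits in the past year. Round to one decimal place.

Class response rates: 18–24 288/360 = 80%, 25–39 272/320 = 85%, 40–42 16/80 = 20%, 43–45 78/120 = 65%, 46+ 234/260 = 90%.
With weight = n_sampled/n_responded per class, the weighted class total is n_sampled:
  18–24: 360 × 1.5 = 540
  25–39: 320 × 2 = 640
  40–42: 80 × 8.5 = 680
  43–45: 120 × 10 = 1200
  46+: 260 × 7.5 = 1950
Adjusted estimate = 5010 / 1,140 = 4.39474 → 4.4.

4.4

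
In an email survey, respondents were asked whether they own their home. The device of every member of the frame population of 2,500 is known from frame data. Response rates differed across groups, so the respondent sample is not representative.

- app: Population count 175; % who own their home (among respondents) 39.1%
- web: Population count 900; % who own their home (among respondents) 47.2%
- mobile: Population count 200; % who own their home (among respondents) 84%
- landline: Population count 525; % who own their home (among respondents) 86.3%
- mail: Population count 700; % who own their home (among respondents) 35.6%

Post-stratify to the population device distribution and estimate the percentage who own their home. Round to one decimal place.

54.5%

Each cell contributes population-share × respondent value:
  app: (175/2,500) × 39.1 = 2.737
  web: (900/2,500) × 47.2 = 16.992
  mobile: (200/2,500) × 84 = 6.72
  landline: (525/2,500) × 86.3 = 18.123
  mail: (700/2,500) × 35.6 = 9.968
Post-stratified estimate = 54.54 → 54.5%.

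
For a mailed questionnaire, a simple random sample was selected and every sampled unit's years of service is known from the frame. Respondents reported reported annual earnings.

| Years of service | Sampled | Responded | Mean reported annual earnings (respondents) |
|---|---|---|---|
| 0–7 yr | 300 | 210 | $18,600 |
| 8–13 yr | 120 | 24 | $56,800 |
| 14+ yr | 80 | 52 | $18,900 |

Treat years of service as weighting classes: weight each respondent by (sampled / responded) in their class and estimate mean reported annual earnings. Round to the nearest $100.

$27,800

Response rates by class: 0–7 yr 210/300 = 70%, 8–13 yr 24/120 = 20%, 14+ yr 52/80 = 65%.
Weighting each respondent by the inverse class response rate inflates each class back to its sampled size, so the class weight is n_sampled:
  0–7 yr: 300 × 18,600 = 5,580,000
  8–13 yr: 120 × 56,800 = 6,816,000
  14+ yr: 80 × 18,900 = 1,512,000
Adjusted estimate = 13,908,000 / 500 = 27,816 → $27,800.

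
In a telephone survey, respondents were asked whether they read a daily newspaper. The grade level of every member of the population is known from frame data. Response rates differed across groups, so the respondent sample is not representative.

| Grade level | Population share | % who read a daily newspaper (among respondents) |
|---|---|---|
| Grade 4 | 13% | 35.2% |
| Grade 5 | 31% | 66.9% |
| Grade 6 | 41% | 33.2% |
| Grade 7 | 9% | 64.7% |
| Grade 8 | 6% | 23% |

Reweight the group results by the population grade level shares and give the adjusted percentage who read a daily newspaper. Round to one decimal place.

46.1%

Each cell contributes population-share × respondent value:
  Grade 4: 0.13 × 35.2 = 4.576
  Grade 5: 0.31 × 66.9 = 20.739
  Grade 6: 0.41 × 33.2 = 13.612
  Grade 7: 0.09 × 64.7 = 5.823
  Grade 8: 0.06 × 23 = 1.38
Post-stratified estimate = 46.13 → 46.1%.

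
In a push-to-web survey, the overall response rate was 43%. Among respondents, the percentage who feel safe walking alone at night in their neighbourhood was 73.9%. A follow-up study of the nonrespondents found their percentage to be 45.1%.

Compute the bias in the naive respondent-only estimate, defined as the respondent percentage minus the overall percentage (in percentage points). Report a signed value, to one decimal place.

Nonresponse fraction = 1 − 0.43 = 0.57.
Bias = (nonresponse fraction) × (respondent percentage − nonrespondent percentage)
     = 0.57 × (73.9 − 45.1) = 0.57 × 28.8 = 16.416.

+16.4 percentage points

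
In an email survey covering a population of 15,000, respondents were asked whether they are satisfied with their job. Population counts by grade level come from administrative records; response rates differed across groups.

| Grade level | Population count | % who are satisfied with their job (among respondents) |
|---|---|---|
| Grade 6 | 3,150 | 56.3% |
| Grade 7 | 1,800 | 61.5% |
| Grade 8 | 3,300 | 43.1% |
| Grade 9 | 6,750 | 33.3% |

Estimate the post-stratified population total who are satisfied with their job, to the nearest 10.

Apply each group's respondent rate to its population count:
  Grade 6: 3,150 × 56.3% = 1773.45
  Grade 7: 1,800 × 61.5% = 1107
  Grade 8: 3,300 × 43.1% = 1422.3
  Grade 9: 6,750 × 33.3% = 2247.75
Estimated total = 6550.5 → 6,550.

6,550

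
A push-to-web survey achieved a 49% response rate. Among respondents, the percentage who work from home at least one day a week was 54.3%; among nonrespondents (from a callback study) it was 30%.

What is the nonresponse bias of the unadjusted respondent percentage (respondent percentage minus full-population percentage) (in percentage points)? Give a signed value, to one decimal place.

+12.4 percentage points

Nonresponse fraction = 1 − 0.49 = 0.51.
Bias = (nonresponse fraction) × (respondent percentage − nonrespondent percentage)
     = 0.51 × (54.3 − 30) = 0.51 × 24.3 = 12.393.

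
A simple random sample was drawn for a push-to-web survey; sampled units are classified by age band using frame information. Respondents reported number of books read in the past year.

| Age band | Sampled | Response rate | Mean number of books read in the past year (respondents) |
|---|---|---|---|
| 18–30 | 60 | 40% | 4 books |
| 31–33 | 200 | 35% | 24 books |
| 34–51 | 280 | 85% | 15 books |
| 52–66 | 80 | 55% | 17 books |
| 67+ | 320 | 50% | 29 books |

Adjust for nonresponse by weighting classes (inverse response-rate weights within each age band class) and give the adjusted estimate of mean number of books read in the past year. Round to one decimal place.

Inverse-response-rate weighting restores each class to its sampled count, so class totals weight by n_sampled:
  18–30: 60 × 4 = 240
  31–33: 200 × 24 = 4800
  34–51: 280 × 15 = 4200
  52–66: 80 × 17 = 1360
  67+: 320 × 29 = 9280
Adjusted estimate = 19,880 / 940 = 21.1489 → 21.1.

21.1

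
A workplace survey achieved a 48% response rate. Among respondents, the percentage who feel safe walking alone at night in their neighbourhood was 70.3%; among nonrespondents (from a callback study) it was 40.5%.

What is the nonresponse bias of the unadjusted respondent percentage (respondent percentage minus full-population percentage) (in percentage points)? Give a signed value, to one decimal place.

Nonresponse fraction = 1 − 0.48 = 0.52.
Bias = (nonresponse fraction) × (respondent percentage − nonrespondent percentage)
     = 0.52 × (70.3 − 40.5) = 0.52 × 29.8 = 15.496.

+15.5 percentage points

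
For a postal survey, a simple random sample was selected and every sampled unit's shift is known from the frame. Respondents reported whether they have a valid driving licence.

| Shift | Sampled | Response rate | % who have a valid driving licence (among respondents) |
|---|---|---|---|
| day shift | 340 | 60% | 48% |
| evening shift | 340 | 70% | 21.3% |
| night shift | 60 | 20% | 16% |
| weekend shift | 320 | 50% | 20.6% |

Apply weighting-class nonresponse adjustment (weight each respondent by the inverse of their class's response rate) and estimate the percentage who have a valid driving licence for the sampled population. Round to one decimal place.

29.4%

With weight = n_sampled/n_responded per class, the weighted class total is n_sampled:
  day shift: 340 × 48 = 16,320
  evening shift: 340 × 21.3 = 7242
  night shift: 60 × 16 = 960
  weekend shift: 320 × 20.6 = 6592
Adjusted estimate = 31,114 / 1,060 = 29.3528 → 29.4%.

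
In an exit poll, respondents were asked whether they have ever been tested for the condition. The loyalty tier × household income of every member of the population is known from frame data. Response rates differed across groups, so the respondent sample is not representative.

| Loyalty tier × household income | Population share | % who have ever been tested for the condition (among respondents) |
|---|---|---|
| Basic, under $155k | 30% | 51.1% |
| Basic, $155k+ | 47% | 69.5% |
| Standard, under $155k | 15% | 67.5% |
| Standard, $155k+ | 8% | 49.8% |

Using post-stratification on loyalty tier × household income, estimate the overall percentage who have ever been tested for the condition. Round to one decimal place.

Each cell contributes population-share × respondent value:
  Basic, under $155k: 0.3 × 51.1 = 15.33
  Basic, $155k+: 0.47 × 69.5 = 32.665
  Standard, under $155k: 0.15 × 67.5 = 10.125
  Standard, $155k+: 0.08 × 49.8 = 3.984
Post-stratified estimate = 62.104 → 62.1%.

62.1%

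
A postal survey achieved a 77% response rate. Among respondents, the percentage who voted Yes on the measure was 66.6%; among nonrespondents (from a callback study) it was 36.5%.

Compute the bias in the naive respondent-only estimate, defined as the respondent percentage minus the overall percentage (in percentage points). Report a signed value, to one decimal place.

+6.9 percentage points

Nonresponse fraction = 1 − 0.77 = 0.23.
Bias = (nonresponse fraction) × (respondent percentage − nonrespondent percentage)
     = 0.23 × (66.6 − 36.5) = 0.23 × 30.1 = 6.923.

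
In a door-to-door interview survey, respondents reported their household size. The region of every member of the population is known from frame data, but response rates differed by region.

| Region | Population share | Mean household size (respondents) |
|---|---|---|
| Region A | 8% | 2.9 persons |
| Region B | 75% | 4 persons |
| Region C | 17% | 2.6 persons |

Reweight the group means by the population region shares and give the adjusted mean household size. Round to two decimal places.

Weight each group's respondent value by its population share:
  Region A: 0.08 × 2.9 = 0.232
  Region B: 0.75 × 4 = 3
  Region C: 0.17 × 2.6 = 0.442
Post-stratified estimate = 3.674 → 3.67.

3.67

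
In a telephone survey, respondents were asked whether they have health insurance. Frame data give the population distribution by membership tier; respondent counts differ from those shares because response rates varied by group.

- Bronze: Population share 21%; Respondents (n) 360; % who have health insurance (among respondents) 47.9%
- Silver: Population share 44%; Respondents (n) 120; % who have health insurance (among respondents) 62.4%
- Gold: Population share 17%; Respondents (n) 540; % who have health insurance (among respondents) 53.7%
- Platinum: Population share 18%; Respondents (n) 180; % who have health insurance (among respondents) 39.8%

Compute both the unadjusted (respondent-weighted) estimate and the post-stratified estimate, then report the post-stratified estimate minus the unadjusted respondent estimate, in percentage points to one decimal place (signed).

Without adjustment, the pooled respondent share is:
  (360/1200)×47.9 + (120/1200)×62.4 + (540/1200)×53.7 + (180/1200)×39.8 = 50.745%
Post-stratified estimate weights by population shares:
  0.21×47.9 + 0.44×62.4 + 0.17×53.7 + 0.18×39.8 = 53.808%
Difference = 53.808 − 50.745 = 3.063 pp.

+3.1 percentage points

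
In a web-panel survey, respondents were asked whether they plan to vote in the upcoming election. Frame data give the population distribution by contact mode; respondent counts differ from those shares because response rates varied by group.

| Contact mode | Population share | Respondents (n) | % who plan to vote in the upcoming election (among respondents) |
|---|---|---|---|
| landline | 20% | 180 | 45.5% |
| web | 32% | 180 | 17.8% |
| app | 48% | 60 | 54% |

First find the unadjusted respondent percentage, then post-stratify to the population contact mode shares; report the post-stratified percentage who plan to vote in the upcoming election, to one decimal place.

Unadjusted (pooled respondent) estimate weights by respondent counts:
  (180/420)×45.5 + (180/420)×17.8 + (60/420)×54 = 34.8429%
Post-stratified estimate weights by population shares:
  0.2×45.5 + 0.32×17.8 + 0.48×54 = 40.716%

40.7%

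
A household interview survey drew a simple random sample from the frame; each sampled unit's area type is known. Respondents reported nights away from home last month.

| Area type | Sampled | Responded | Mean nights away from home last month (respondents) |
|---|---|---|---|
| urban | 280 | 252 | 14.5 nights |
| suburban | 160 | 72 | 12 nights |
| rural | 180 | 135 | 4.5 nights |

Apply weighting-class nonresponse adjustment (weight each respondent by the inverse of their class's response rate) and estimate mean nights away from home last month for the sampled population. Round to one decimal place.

11.0

Class response rates: urban 252/280 = 90%, suburban 72/160 = 45%, rural 135/180 = 75%.
Each respondent's weight = sampled/responded in their class; summing within a class gives n_sampled, so:
  urban: 280 × 14.5 = 4060
  suburban: 160 × 12 = 1920
  rural: 180 × 4.5 = 810
Adjusted estimate = 6790 / 620 = 10.9516 → 11.0.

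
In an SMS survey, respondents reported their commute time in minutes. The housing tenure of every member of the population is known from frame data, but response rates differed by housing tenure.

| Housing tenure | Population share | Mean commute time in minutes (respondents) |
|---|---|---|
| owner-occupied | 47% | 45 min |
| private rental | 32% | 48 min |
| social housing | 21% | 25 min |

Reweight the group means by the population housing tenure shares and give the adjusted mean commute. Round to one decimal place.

Weight each group's respondent value by its population share:
  owner-occupied: 0.47 × 45 = 21.15
  private rental: 0.32 × 48 = 15.36
  social housing: 0.21 × 25 = 5.25
Post-stratified estimate = 41.76 → 41.8.

41.8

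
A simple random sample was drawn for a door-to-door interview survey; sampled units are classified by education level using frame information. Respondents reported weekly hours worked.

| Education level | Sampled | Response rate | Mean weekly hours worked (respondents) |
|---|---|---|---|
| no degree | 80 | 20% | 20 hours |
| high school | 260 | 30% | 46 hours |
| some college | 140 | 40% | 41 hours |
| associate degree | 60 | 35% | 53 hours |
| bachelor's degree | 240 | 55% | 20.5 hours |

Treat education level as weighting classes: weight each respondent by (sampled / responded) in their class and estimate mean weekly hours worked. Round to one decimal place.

35.1

Each respondent's weight = sampled/responded in their class; summing within a class gives n_sampled, so:
  no degree: 80 × 20 = 1600
  high school: 260 × 46 = 11,960
  some college: 140 × 41 = 5740
  associate degree: 60 × 53 = 3180
  bachelor's degree: 240 × 20.5 = 4920
Adjusted estimate = 27,400 / 780 = 35.1282 → 35.1.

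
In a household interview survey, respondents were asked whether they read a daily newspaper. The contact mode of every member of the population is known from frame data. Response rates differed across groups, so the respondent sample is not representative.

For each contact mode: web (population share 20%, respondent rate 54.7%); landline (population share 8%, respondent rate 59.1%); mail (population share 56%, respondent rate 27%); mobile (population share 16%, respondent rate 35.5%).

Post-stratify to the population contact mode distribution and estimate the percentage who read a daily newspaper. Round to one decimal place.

Weight each group's respondent value by its population share:
  web: 0.2 × 54.7 = 10.94
  landline: 0.08 × 59.1 = 4.728
  mail: 0.56 × 27 = 15.12
  mobile: 0.16 × 35.5 = 5.68
Post-stratified estimate = 36.468 → 36.5%.

36.5%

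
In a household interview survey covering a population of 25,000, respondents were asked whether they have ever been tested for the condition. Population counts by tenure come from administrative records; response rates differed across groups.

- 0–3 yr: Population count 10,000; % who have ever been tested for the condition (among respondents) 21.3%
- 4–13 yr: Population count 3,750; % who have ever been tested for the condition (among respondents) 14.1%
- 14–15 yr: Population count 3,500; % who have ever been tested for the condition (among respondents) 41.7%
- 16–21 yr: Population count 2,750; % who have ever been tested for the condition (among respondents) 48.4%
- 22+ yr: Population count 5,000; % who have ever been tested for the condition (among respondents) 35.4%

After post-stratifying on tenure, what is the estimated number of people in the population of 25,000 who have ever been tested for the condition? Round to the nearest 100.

7,200

Each cell contributes its population count × the respondent rate:
  0–3 yr: 10,000 × 21.3% = 2130
  4–13 yr: 3,750 × 14.1% = 528.75
  14–15 yr: 3,500 × 41.7% = 1459.5
  16–21 yr: 2,750 × 48.4% = 1331
  22+ yr: 5,000 × 35.4% = 1770
Estimated total = 7219.25 → 7,200.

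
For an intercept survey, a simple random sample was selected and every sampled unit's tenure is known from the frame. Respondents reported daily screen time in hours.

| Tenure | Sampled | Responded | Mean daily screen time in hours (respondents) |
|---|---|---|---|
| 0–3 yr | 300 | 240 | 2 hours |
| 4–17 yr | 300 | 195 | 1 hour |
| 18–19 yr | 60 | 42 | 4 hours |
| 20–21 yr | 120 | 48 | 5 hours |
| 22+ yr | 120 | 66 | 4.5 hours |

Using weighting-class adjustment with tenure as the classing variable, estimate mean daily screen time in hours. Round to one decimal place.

Class response rates: 0–3 yr 240/300 = 80%, 4–17 yr 195/300 = 65%, 18–19 yr 42/60 = 70%, 20–21 yr 48/120 = 40%, 22+ yr 66/120 = 55%.
Inverse-response-rate weighting restores each class to its sampled count, so class totals weight by n_sampled:
  0–3 yr: 300 × 2 = 600
  4–17 yr: 300 × 1 = 300
  18–19 yr: 60 × 4 = 240
  20–21 yr: 120 × 5 = 600
  22+ yr: 120 × 4.5 = 540
Adjusted estimate = 2280 / 900 = 2.53333 → 2.5.

2.5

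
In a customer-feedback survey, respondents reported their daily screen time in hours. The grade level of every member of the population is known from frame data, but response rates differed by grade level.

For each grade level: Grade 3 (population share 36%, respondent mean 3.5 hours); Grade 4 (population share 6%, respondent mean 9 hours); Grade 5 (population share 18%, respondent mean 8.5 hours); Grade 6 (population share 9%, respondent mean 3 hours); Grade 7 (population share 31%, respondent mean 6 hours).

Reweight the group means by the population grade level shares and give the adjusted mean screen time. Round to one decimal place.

5.5

Post-stratification weights by population share, not respondent share:
  Grade 3: 0.36 × 3.5 = 1.26
  Grade 4: 0.06 × 9 = 0.54
  Grade 5: 0.18 × 8.5 = 1.53
  Grade 6: 0.09 × 3 = 0.27
  Grade 7: 0.31 × 6 = 1.86
Post-stratified estimate = 5.46 → 5.5.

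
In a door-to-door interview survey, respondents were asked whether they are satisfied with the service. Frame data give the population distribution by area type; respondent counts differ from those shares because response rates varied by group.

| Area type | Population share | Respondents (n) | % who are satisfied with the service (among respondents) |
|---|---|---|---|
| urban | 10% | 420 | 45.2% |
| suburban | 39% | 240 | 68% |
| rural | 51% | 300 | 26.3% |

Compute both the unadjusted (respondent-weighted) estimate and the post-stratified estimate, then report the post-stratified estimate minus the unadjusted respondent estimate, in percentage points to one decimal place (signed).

-0.5 percentage points

Without adjustment, the pooled respondent share is:
  (420/960)×45.2 + (240/960)×68 + (300/960)×26.3 = 44.9937%
Reweighting by population area type shares:
  0.1×45.2 + 0.39×68 + 0.51×26.3 = 44.453%
Difference = 44.453 − 44.9937 = -0.5407 pp.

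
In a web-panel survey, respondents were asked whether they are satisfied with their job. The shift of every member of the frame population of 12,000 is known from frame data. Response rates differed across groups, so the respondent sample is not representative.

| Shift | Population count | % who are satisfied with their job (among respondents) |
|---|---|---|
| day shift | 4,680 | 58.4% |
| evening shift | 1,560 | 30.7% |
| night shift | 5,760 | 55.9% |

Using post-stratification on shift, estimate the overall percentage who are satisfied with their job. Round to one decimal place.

Post-stratification weights by population share, not respondent share:
  day shift: (4,680/12,000) × 58.4 = 22.776
  evening shift: (1,560/12,000) × 30.7 = 3.991
  night shift: (5,760/12,000) × 55.9 = 26.832
Post-stratified estimate = 53.599 → 53.6%.

53.6%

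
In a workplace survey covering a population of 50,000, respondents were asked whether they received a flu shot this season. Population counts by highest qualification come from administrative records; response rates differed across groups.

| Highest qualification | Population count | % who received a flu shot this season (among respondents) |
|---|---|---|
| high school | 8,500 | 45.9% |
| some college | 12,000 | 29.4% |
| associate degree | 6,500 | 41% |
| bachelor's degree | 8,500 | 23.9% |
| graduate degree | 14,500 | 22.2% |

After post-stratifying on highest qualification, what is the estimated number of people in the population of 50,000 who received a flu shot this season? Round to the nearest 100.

Estimated count per cell = population count × respondent percentage:
  high school: 8,500 × 45.9% = 3901.5
  some college: 12,000 × 29.4% = 3528
  associate degree: 6,500 × 41% = 2665
  bachelor's degree: 8,500 × 23.9% = 2031.5
  graduate degree: 14,500 × 22.2% = 3219
Estimated total = 15,345 → 15,300.

15,300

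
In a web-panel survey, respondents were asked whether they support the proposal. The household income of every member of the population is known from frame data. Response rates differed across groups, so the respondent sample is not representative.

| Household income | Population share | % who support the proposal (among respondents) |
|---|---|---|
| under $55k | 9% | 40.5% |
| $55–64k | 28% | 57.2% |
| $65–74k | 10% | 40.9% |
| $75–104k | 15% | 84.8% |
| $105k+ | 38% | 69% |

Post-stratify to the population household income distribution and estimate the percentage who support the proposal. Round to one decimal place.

62.7%

Each cell contributes population-share × respondent value:
  under $55k: 0.09 × 40.5 = 3.645
  $55–64k: 0.28 × 57.2 = 16.016
  $65–74k: 0.1 × 40.9 = 4.09
  $75–104k: 0.15 × 84.8 = 12.72
  $105k+: 0.38 × 69 = 26.22
Post-stratified estimate = 62.691 → 62.7%.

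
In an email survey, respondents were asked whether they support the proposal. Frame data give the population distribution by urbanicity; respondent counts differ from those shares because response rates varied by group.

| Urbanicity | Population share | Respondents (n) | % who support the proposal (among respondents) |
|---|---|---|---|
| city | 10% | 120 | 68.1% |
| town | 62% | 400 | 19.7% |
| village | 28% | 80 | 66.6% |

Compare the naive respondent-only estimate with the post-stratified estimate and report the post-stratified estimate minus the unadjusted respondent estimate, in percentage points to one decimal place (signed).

+2.0 percentage points

Without adjustment, the pooled respondent share is:
  (120/600)×68.1 + (400/600)×19.7 + (80/600)×66.6 = 35.6333%
Reweighting by population urbanicity shares:
  0.1×68.1 + 0.62×19.7 + 0.28×66.6 = 37.672%
Difference = 37.672 − 35.6333 = 2.0387 pp.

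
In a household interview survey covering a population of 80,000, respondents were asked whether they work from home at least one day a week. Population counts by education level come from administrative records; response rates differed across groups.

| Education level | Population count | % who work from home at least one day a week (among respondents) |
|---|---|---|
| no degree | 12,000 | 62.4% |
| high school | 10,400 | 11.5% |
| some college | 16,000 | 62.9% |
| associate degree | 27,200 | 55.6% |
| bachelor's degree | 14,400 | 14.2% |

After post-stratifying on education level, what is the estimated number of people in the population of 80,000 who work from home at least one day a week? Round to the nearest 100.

Apply each group's respondent rate to its population count:
  no degree: 12,000 × 62.4% = 7488
  high school: 10,400 × 11.5% = 1196
  some college: 16,000 × 62.9% = 10,064
  associate degree: 27,200 × 55.6% = 15123.2
  bachelor's degree: 14,400 × 14.2% = 2044.8
Estimated total = 35,916 → 35,900.

35,900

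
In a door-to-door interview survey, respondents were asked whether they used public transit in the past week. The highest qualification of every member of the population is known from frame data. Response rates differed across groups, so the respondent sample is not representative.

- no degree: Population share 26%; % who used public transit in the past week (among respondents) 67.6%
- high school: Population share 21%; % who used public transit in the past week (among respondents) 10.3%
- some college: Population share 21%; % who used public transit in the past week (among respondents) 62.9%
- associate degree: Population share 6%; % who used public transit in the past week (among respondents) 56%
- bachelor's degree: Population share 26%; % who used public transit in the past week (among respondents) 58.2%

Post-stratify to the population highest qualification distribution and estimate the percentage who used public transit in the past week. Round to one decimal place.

51.4%

Weight each group's respondent value by its population share:
  no degree: 0.26 × 67.6 = 17.576
  high school: 0.21 × 10.3 = 2.163
  some college: 0.21 × 62.9 = 13.209
  associate degree: 0.06 × 56 = 3.36
  bachelor's degree: 0.26 × 58.2 = 15.132
Post-stratified estimate = 51.44 → 51.4%.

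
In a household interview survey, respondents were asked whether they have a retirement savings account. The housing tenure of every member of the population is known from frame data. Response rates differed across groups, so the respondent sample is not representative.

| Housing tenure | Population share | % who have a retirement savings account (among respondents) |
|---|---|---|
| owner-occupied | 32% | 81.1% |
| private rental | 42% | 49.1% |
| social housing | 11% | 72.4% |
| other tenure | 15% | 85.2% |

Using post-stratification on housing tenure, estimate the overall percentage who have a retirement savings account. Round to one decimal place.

Reweight to the known housing tenure distribution:
  owner-occupied: 0.32 × 81.1 = 25.952
  private rental: 0.42 × 49.1 = 20.622
  social housing: 0.11 × 72.4 = 7.964
  other tenure: 0.15 × 85.2 = 12.78
Post-stratified estimate = 67.318 → 67.3%.

67.3%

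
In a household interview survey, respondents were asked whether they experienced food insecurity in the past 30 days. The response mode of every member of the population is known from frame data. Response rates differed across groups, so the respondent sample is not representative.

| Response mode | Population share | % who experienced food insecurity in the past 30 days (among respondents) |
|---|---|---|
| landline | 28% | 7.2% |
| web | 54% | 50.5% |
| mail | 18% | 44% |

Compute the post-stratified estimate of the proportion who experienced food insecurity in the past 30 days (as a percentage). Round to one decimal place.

37.2%

Weight each group's respondent value by its population share:
  landline: 0.28 × 7.2 = 2.016
  web: 0.54 × 50.5 = 27.27
  mail: 0.18 × 44 = 7.92
Post-stratified estimate = 37.206 → 37.2%.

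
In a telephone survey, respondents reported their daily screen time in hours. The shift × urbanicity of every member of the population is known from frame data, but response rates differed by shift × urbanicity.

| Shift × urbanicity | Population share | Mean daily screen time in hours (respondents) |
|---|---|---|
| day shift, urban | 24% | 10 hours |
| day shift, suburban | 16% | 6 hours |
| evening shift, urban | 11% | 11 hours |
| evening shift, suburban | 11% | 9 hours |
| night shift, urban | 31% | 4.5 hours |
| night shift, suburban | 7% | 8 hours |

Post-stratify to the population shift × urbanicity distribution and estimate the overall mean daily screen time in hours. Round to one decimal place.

Weight each group's respondent value by its population share:
  day shift, urban: 0.24 × 10 = 2.4
  day shift, suburban: 0.16 × 6 = 0.96
  evening shift, urban: 0.11 × 11 = 1.21
  evening shift, suburban: 0.11 × 9 = 0.99
  night shift, urban: 0.31 × 4.5 = 1.395
  night shift, suburban: 0.07 × 8 = 0.56
Post-stratified estimate = 7.515 → 7.5.

7.5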